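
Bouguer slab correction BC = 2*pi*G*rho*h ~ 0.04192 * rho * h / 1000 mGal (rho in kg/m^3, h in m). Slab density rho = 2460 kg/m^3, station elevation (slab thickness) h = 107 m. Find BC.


BC = 0.04192 * rho * h / 1000
= 0.04192 * 2460 * 107 / 1000
= 11.0342 mGal

11.0342


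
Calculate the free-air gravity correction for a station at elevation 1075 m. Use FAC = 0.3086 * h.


FAC = 0.3086 * h
= 0.3086 * 1075
= 331.745 mGal

331.745


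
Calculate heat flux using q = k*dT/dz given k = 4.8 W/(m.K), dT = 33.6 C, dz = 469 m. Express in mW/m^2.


q = k * dT / dz * 1000
= 4.8 * 33.6 / 469 * 1000
= 0.343881 * 1000
= 343.8806 mW/m^2

343.8806


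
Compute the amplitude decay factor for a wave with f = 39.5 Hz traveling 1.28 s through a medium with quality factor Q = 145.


pi*f*t/Q = pi*39.5*1.28/145 = 1.095441
A/A0 = exp(-1.095441) = 0.334392

0.334392


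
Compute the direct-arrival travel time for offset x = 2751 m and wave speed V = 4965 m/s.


t = x / V
= 2751 / 4965
= 0.5541 s

0.5541


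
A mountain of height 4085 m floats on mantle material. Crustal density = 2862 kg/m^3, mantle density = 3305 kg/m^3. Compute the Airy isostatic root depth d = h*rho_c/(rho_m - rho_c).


rho_m - rho_c = 3305 - 2862 = 443
d = 4085 * 2862 / 443
= 11691270 / 443
= 26391.13 m

26391.13


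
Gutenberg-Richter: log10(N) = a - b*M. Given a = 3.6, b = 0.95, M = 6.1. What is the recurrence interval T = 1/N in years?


log10(N) = 3.6 - 0.95*6.1 = -2.195
N = 10^-2.195 = 0.006383
T = 1/N = 1/0.006383 = 156.6751 years

156.6751


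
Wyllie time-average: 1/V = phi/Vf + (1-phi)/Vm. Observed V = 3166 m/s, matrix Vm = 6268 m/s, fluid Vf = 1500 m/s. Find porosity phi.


1/V - 1/Vm = 1/3166 - 1/6268 = 0.00015632
1/Vf - 1/Vm = 1/1500 - 1/6268 = 0.00050713
phi = 0.00015632 / 0.00050713 = 0.3082

0.3082


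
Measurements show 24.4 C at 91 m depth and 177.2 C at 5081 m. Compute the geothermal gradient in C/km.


dT = 177.2 - 24.4 = 152.8 C
dz = 5081 - 91 = 4990 m
gradient = dT/dz * 1000 = 152.8/4990 * 1000 = 30.6212 C/km

30.6212


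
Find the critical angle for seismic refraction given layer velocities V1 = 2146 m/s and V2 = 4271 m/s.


V1/V2 = 2146/4271 = 0.502458
theta_c = arcsin(0.502458) = 30.1628 degrees

30.1628


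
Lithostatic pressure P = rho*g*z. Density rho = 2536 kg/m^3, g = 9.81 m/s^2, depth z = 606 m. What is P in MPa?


P = rho * g * z / 1e6
= 2536 * 9.81 * 606 / 1e6
= 15076164.96 / 1e6
= 15.0762 MPa

15.0762


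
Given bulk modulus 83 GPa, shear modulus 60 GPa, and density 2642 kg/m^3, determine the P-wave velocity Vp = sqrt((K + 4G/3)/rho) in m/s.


First compute the effective modulus:
K + 4G/3 = 83e9 + 4*60e9/3 = 163000000000.0 Pa
Then divide by density:
163000000000.0 / 2642 = 61695685.0871 Pa/(kg/m^3)
Take the square root:
Vp = sqrt(61695685.0871) = 7854.66 m/s

7854.66


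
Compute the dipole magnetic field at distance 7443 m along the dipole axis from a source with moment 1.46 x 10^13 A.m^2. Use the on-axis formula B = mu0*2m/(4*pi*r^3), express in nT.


m = 1.46 x 10^13 = 14600000000000 A.m^2
2m = 29200000000000 A.m^2
r^3 = 7443^3 = 412329167307
B = (4pi*10^-7) * 29200000000000 / (4*pi * 412329167307) * 1e9
= 36693802.193929 / 5181481131489.87 * 1e9
= 7081.7207 nT

7081.7207


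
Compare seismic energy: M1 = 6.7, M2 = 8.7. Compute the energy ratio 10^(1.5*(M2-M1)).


M2 - M1 = 8.7 - 6.7 = 2.0
1.5 * 2.0 = 3.0
ratio = 10^3.0 = 1000.0

1000.0


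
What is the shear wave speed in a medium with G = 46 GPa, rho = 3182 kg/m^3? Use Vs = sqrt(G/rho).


Convert G to Pa: G = 46e9 Pa
Compute G/rho = 46e9 / 3182 = 14456316.7819
Vs = sqrt(14456316.7819) = 3802.15 m/s

3802.15


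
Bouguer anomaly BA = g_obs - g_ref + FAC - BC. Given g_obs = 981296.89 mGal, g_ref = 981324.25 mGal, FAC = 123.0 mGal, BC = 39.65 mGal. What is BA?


BA = g_obs - g_ref + FAC - BC
= 981296.89 - 981324.25 + 123.0 - 39.65
= 55.99 mGal

55.99


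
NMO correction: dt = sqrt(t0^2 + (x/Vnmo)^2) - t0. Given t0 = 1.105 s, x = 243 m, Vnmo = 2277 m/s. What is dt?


x/Vnmo = 243/2277 = 0.106719
(x/Vnmo)^2 = 0.011389
t0^2 = 1.221025
sqrt(1.221025 + 0.011389) = 1.110141
dt = 1.110141 - 1.105 = 0.005141

0.005141


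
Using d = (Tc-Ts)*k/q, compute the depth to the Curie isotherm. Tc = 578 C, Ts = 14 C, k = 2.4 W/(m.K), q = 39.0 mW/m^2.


T_Curie - T_surf = 578 - 14 = 564 C
Convert q to W/m^2: 39.0 mW/m^2 = 0.039 W/m^2
d = 564 * 2.4 / 0.039 = 34707.69 m

34707.69


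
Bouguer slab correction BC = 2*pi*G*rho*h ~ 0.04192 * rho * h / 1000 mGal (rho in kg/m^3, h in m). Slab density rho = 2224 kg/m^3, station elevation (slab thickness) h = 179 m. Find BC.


BC = 0.04192 * rho * h / 1000
= 0.04192 * 2224 * 179 / 1000
= 16.6882 mGal

16.6882


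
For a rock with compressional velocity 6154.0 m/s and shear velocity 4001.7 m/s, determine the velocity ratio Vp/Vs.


Vp/Vs = 6154.0 / 4001.7
= 1.5378

1.5378


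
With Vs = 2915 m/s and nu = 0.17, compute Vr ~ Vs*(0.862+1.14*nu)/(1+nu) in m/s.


Numerator factor = 0.862 + 1.14*0.17 = 1.0558
Denominator = 1 + 0.17 = 1.17
Vr = 2915 * 1.0558 / 1.17 = 2630.48 m/s

2630.48


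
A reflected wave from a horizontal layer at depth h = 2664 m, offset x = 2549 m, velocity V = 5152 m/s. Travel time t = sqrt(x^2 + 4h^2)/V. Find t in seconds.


x^2 + 4h^2 = 2549^2 + 4*2664^2 = 6497401 + 28387584 = 34884985
sqrt(34884985) = 5906.3512
t = 5906.3512 / 5152 = 1.1464 s

1.1464


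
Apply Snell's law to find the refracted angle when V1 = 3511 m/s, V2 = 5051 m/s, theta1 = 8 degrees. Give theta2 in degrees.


sin(theta1) = sin(8 deg) = 0.139173
sin(theta2) = V2/V1 * sin(theta1) = 5051/3511 * 0.139173 = 0.200217
theta2 = arcsin(0.200217) = 11.5497 degrees

11.5497


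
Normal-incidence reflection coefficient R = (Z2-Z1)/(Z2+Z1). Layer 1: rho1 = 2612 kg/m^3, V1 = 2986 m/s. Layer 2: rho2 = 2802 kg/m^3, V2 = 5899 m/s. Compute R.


Z1 = 2612 * 2986 = 7799432
Z2 = 2802 * 5899 = 16528998
R = (16528998 - 7799432) / (16528998 + 7799432) = 8729566 / 24328430 = 0.3588

0.3588


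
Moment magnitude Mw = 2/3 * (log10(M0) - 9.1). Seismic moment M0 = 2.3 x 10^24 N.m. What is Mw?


log10(M0) = log10(2.3 x 10^24) = 24.3617
Mw = 2/3 * (24.3617 - 9.1)
= 2/3 * 15.2617
= 10.17

10.17


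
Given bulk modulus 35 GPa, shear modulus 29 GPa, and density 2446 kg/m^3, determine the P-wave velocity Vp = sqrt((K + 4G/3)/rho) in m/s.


First compute the effective modulus:
K + 4G/3 = 35e9 + 4*29e9/3 = 73666666666.67 Pa
Then divide by density:
73666666666.67 / 2446 = 30117198.1466 Pa/(kg/m^3)
Take the square root:
Vp = sqrt(30117198.1466) = 5487.91 m/s

5487.91


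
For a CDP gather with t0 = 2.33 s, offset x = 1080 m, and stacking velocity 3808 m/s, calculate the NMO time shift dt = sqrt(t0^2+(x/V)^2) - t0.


x/Vnmo = 1080/3808 = 0.283613
(x/Vnmo)^2 = 0.080437
t0^2 = 5.4289
sqrt(5.4289 + 0.080437) = 2.347198
dt = 2.347198 - 2.33 = 0.017198

0.017198


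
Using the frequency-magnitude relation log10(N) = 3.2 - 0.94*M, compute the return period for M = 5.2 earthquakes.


log10(N) = 3.2 - 0.94*5.2 = -1.688
N = 10^-1.688 = 0.020512
T = 1/N = 1/0.020512 = 48.7528 years

48.7528


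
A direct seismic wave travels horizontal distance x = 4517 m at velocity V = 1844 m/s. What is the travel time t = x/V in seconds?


t = x / V
= 4517 / 1844
= 2.4496 s

2.4496


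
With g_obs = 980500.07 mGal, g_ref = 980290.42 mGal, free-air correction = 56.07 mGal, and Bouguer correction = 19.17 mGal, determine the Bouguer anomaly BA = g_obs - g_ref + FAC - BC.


BA = g_obs - g_ref + FAC - BC
= 980500.07 - 980290.42 + 56.07 - 19.17
= 246.55 mGal

246.55


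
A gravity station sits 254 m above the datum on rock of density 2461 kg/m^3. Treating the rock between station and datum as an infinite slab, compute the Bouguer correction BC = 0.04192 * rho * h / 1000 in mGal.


BC = 0.04192 * rho * h / 1000
= 0.04192 * 2461 * 254 / 1000
= 26.2039 mGal

26.2039


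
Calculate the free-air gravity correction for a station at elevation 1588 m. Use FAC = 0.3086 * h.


FAC = 0.3086 * h
= 0.3086 * 1588
= 490.0568 mGal

490.0568


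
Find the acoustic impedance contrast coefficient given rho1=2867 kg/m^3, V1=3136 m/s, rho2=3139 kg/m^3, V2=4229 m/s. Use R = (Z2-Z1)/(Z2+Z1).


Z1 = 2867 * 3136 = 8990912
Z2 = 3139 * 4229 = 13274831
R = (13274831 - 8990912) / (13274831 + 8990912) = 4283919 / 22265743 = 0.1924

0.1924


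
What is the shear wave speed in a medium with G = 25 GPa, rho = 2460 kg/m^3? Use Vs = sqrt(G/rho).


Convert G to Pa: G = 25e9 Pa
Compute G/rho = 25e9 / 2460 = 10162601.626
Vs = sqrt(10162601.626) = 3187.88 m/s

3187.88


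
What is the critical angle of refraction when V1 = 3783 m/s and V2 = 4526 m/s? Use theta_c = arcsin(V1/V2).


V1/V2 = 3783/4526 = 0.835837
theta_c = arcsin(0.835837) = 56.7031 degrees

56.7031


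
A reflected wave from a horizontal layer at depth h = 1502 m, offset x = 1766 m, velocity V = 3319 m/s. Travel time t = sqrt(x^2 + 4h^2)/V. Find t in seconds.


x^2 + 4h^2 = 1766^2 + 4*1502^2 = 3118756 + 9024016 = 12142772
sqrt(12142772) = 3484.648
t = 3484.648 / 3319 = 1.0499 s

1.0499


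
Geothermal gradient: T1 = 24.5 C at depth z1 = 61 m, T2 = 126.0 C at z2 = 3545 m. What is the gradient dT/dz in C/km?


dT = 126.0 - 24.5 = 101.5 C
dz = 3545 - 61 = 3484 m
gradient = dT/dz * 1000 = 101.5/3484 * 1000 = 29.1332 C/km

29.1332


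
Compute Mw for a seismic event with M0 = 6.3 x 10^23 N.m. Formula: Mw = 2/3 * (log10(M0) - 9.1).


log10(M0) = log10(6.3 x 10^23) = 23.7993
Mw = 2/3 * (23.7993 - 9.1)
= 2/3 * 14.6993
= 9.8

9.8


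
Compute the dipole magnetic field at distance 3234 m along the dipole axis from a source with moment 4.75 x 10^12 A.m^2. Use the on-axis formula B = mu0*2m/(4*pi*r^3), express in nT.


m = 4.75 x 10^12 = 4750000000000 A.m^2
2m = 9500000000000 A.m^2
r^3 = 3234^3 = 33823616904
B = (4pi*10^-7) * 9500000000000 / (4*pi * 33823616904) * 1e9
= 11938052.083641 / 425040105533.77 * 1e9
= 28086.8839 nT

28086.8839


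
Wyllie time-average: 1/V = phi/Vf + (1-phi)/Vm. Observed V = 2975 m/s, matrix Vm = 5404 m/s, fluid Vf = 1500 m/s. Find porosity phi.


1/V - 1/Vm = 1/2975 - 1/5404 = 0.00015109
1/Vf - 1/Vm = 1/1500 - 1/5404 = 0.00048162
phi = 0.00015109 / 0.00048162 = 0.3137

0.3137


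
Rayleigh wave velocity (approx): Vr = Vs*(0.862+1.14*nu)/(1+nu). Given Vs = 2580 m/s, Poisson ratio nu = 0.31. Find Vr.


Numerator factor = 0.862 + 1.14*0.31 = 1.2154
Denominator = 1 + 0.31 = 1.31
Vr = 2580 * 1.2154 / 1.31 = 2393.69 m/s

2393.69


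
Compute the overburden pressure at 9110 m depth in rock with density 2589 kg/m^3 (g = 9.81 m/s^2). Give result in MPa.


P = rho * g * z / 1e6
= 2589 * 9.81 * 9110 / 1e6
= 231376599.9 / 1e6
= 231.3766 MPa

231.3766


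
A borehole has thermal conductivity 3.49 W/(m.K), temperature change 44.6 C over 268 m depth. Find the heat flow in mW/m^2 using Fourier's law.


q = k * dT / dz * 1000
= 3.49 * 44.6 / 268 * 1000
= 0.580799 * 1000
= 580.7985 mW/m^2

580.7985


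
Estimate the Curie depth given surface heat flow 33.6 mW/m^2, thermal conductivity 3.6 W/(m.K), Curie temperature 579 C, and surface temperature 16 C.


T_Curie - T_surf = 579 - 16 = 563 C
Convert q to W/m^2: 33.6 mW/m^2 = 0.0336 W/m^2
d = 563 * 3.6 / 0.0336 = 60321.43 m

60321.43


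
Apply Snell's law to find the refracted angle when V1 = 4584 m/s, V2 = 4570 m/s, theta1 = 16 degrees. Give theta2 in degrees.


sin(theta1) = sin(16 deg) = 0.275637
sin(theta2) = V2/V1 * sin(theta1) = 4570/4584 * 0.275637 = 0.274796
theta2 = arcsin(0.274796) = 15.9498 degrees

15.9498


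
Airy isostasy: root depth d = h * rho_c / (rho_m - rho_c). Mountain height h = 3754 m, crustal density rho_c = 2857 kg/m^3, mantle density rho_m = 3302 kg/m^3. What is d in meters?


rho_m - rho_c = 3302 - 2857 = 445
d = 3754 * 2857 / 445
= 10725178 / 445
= 24101.52 m

24101.52


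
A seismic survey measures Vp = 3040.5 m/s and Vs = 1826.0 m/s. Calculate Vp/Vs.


Vp/Vs = 3040.5 / 1826.0
= 1.6651

1.6651


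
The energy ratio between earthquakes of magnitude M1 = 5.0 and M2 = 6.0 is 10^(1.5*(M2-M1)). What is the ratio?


M2 - M1 = 6.0 - 5.0 = 1.0
1.5 * 1.0 = 1.5
ratio = 10^1.5 = 31.62

31.62


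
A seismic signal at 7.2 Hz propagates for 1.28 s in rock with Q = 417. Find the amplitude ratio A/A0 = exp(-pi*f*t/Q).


pi*f*t/Q = pi*7.2*1.28/417 = 0.069431
A/A0 = exp(-0.069431) = 0.932924

0.932924


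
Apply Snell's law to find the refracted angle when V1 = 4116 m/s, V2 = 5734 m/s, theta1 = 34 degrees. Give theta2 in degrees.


sin(theta1) = sin(34 deg) = 0.559193
sin(theta2) = V2/V1 * sin(theta1) = 5734/4116 * 0.559193 = 0.779012
theta2 = arcsin(0.779012) = 51.1702 degrees

51.1702


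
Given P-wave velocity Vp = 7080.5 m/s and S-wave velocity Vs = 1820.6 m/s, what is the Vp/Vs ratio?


Vp/Vs = 7080.5 / 1820.6
= 3.8891

3.8891


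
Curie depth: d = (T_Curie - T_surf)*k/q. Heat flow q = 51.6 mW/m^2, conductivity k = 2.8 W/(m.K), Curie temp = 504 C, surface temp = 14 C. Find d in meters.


T_Curie - T_surf = 504 - 14 = 490 C
Convert q to W/m^2: 51.6 mW/m^2 = 0.0516 W/m^2
d = 490 * 2.8 / 0.0516 = 26589.15 m

26589.15


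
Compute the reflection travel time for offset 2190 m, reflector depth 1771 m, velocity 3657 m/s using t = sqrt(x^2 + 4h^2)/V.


x^2 + 4h^2 = 2190^2 + 4*1771^2 = 4796100 + 12545764 = 17341864
sqrt(17341864) = 4164.3564
t = 4164.3564 / 3657 = 1.1387 s

1.1387


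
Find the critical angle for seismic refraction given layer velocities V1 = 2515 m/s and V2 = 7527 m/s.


V1/V2 = 2515/7527 = 0.33413
theta_c = arcsin(0.33413) = 19.5197 degrees

19.5197


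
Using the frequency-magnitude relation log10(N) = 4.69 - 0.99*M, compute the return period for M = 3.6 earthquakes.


log10(N) = 4.69 - 0.99*3.6 = 1.126
N = 10^1.126 = 13.365955
T = 1/N = 1/13.365955 = 0.0748 years

0.0748


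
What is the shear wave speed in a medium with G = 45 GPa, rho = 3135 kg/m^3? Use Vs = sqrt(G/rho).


Convert G to Pa: G = 45e9 Pa
Compute G/rho = 45e9 / 3135 = 14354066.9856
Vs = sqrt(14354066.9856) = 3788.68 m/s

3788.68


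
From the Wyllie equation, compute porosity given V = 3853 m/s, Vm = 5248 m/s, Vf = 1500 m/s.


1/V - 1/Vm = 1/3853 - 1/5248 = 6.899e-05
1/Vf - 1/Vm = 1/1500 - 1/5248 = 0.00047612
phi = 6.899e-05 / 0.00047612 = 0.1449

0.1449


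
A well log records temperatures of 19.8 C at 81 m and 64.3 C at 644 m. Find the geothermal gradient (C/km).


dT = 64.3 - 19.8 = 44.5 C
dz = 644 - 81 = 563 m
gradient = dT/dz * 1000 = 44.5/563 * 1000 = 79.0409 C/km

79.0409


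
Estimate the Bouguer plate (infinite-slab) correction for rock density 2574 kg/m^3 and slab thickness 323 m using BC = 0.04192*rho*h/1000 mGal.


BC = 0.04192 * rho * h / 1000
= 0.04192 * 2574 * 323 / 1000
= 34.8524 mGal

34.8524


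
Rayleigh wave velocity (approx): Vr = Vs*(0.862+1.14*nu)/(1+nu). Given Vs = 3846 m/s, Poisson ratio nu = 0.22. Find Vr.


Numerator factor = 0.862 + 1.14*0.22 = 1.1128
Denominator = 1 + 0.22 = 1.22
Vr = 3846 * 1.1128 / 1.22 = 3508.06 m/s

3508.06


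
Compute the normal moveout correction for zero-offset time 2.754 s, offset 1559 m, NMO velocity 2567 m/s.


x/Vnmo = 1559/2567 = 0.607324
(x/Vnmo)^2 = 0.368842
t0^2 = 7.584516
sqrt(7.584516 + 0.368842) = 2.82017
dt = 2.82017 - 2.754 = 0.06617

0.06617


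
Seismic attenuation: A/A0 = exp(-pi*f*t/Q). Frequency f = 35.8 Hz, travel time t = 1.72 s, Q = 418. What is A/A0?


pi*f*t/Q = pi*35.8*1.72/418 = 0.462791
A/A0 = exp(-0.462791) = 0.629524

0.629524


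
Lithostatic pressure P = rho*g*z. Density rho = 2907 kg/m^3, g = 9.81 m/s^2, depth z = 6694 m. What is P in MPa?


P = rho * g * z / 1e6
= 2907 * 9.81 * 6694 / 1e6
= 190897282.98 / 1e6
= 190.8973 MPa

190.8973


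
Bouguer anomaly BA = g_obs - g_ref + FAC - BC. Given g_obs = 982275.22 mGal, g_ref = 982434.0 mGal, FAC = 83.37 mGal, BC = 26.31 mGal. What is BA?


BA = g_obs - g_ref + FAC - BC
= 982275.22 - 982434.0 + 83.37 - 26.31
= -101.72 mGal

-101.72


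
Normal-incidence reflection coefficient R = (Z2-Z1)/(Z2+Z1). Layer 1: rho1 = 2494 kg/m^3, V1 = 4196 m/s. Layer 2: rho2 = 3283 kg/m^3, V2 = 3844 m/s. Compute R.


Z1 = 2494 * 4196 = 10464824
Z2 = 3283 * 3844 = 12619852
R = (12619852 - 10464824) / (12619852 + 10464824) = 2155028 / 23084676 = 0.0934

0.0934


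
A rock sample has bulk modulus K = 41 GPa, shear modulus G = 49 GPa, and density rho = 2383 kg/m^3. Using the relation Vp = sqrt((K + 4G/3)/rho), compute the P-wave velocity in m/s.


First compute the effective modulus:
K + 4G/3 = 41e9 + 4*49e9/3 = 106333333333.33 Pa
Then divide by density:
106333333333.33 / 2383 = 44621625.4022 Pa/(kg/m^3)
Take the square root:
Vp = sqrt(44621625.4022) = 6679.94 m/s

6679.94


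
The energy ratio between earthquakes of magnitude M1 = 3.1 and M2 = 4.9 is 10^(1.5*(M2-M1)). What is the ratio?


M2 - M1 = 4.9 - 3.1 = 1.8
1.5 * 1.8 = 2.7
ratio = 10^2.7 = 501.19

501.19


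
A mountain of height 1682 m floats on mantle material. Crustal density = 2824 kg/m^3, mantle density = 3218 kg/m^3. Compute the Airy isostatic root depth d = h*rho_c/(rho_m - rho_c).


rho_m - rho_c = 3218 - 2824 = 394
d = 1682 * 2824 / 394
= 4749968 / 394
= 12055.76 m

12055.76


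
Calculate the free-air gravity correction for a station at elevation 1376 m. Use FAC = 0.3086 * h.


FAC = 0.3086 * h
= 0.3086 * 1376
= 424.6336 mGal

424.6336


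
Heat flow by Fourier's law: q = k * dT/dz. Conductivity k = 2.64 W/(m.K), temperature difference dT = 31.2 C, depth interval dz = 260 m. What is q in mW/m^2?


q = k * dT / dz * 1000
= 2.64 * 31.2 / 260 * 1000
= 0.3168 * 1000
= 316.8 mW/m^2

316.8


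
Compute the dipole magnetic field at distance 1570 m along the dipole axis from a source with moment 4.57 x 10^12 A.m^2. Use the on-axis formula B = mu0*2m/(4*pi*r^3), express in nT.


m = 4.57 x 10^12 = 4570000000000 A.m^2
2m = 9140000000000 A.m^2
r^3 = 1570^3 = 3869893000
B = (4pi*10^-7) * 9140000000000 / (4*pi * 3869893000) * 1e9
= 11485662.741524 / 48630509675.91 * 1e9
= 236182.2407 nT

236182.2407


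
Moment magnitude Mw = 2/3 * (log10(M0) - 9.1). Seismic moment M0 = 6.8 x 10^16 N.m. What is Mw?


log10(M0) = log10(6.8 x 10^16) = 16.8325
Mw = 2/3 * (16.8325 - 9.1)
= 2/3 * 7.7325
= 5.16

5.16


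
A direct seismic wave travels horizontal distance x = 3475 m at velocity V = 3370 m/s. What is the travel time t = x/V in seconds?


t = x / V
= 3475 / 3370
= 1.0312 s

1.0312


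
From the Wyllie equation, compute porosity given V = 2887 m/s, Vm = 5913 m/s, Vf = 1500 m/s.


1/V - 1/Vm = 1/2887 - 1/5913 = 0.00017726
1/Vf - 1/Vm = 1/1500 - 1/5913 = 0.00049755
phi = 0.00017726 / 0.00049755 = 0.3563

0.3563


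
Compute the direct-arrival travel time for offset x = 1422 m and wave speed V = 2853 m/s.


t = x / V
= 1422 / 2853
= 0.4984 s

0.4984


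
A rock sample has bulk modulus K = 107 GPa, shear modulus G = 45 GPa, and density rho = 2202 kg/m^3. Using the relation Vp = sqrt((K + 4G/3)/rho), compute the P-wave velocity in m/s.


First compute the effective modulus:
K + 4G/3 = 107e9 + 4*45e9/3 = 167000000000.0 Pa
Then divide by density:
167000000000.0 / 2202 = 75840145.3224 Pa/(kg/m^3)
Take the square root:
Vp = sqrt(75840145.3224) = 8708.62 m/s

8708.62


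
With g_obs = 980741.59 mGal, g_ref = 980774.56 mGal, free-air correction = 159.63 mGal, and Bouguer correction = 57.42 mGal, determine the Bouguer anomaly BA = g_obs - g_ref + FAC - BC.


BA = g_obs - g_ref + FAC - BC
= 980741.59 - 980774.56 + 159.63 - 57.42
= 69.24 mGal

69.24


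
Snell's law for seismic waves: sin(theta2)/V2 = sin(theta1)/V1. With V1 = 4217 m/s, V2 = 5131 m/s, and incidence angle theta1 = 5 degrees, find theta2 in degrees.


sin(theta1) = sin(5 deg) = 0.087156
sin(theta2) = V2/V1 * sin(theta1) = 5131/4217 * 0.087156 = 0.106046
theta2 = arcsin(0.106046) = 6.0874 degrees

6.0874


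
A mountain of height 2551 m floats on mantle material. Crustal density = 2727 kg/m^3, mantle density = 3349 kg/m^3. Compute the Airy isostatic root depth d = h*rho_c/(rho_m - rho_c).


rho_m - rho_c = 3349 - 2727 = 622
d = 2551 * 2727 / 622
= 6956577 / 622
= 11184.21 m

11184.21


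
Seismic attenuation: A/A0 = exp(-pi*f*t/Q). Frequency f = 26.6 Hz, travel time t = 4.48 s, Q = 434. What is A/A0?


pi*f*t/Q = pi*26.6*4.48/434 = 0.862621
A/A0 = exp(-0.862621) = 0.422055

0.422055


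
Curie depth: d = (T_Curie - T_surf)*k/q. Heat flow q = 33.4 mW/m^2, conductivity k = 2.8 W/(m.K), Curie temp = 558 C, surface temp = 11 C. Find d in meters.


T_Curie - T_surf = 558 - 11 = 547 C
Convert q to W/m^2: 33.4 mW/m^2 = 0.0334 W/m^2
d = 547 * 2.8 / 0.0334 = 45856.29 m

45856.29


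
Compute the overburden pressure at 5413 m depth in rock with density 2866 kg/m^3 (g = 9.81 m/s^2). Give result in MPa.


P = rho * g * z / 1e6
= 2866 * 9.81 * 5413 / 1e6
= 152188984.98 / 1e6
= 152.189 MPa

152.189


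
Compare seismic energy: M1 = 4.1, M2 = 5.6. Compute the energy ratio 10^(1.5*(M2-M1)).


M2 - M1 = 5.6 - 4.1 = 1.5
1.5 * 1.5 = 2.25
ratio = 10^2.25 = 177.83

177.83


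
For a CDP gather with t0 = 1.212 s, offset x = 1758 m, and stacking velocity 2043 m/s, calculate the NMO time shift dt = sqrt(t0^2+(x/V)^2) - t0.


x/Vnmo = 1758/2043 = 0.860499
(x/Vnmo)^2 = 0.740459
t0^2 = 1.468944
sqrt(1.468944 + 0.740459) = 1.486406
dt = 1.486406 - 1.212 = 0.274406

0.274406


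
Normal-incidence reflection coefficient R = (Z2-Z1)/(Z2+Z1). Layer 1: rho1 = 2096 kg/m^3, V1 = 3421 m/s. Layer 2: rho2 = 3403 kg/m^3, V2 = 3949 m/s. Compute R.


Z1 = 2096 * 3421 = 7170416
Z2 = 3403 * 3949 = 13438447
R = (13438447 - 7170416) / (13438447 + 7170416) = 6268031 / 20608863 = 0.3041

0.3041


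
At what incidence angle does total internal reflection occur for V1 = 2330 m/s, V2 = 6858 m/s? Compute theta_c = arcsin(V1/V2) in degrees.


V1/V2 = 2330/6858 = 0.339749
theta_c = arcsin(0.339749) = 19.8616 degrees

19.8616


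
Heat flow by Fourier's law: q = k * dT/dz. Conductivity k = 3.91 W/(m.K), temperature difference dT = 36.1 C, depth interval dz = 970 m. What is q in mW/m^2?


q = k * dT / dz * 1000
= 3.91 * 36.1 / 970 * 1000
= 0.145516 * 1000
= 145.5165 mW/m^2

145.5165


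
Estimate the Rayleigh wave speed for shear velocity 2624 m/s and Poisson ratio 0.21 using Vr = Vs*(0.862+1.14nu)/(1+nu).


Numerator factor = 0.862 + 1.14*0.21 = 1.1014
Denominator = 1 + 0.21 = 1.21
Vr = 2624 * 1.1014 / 1.21 = 2388.49 m/s

2388.49


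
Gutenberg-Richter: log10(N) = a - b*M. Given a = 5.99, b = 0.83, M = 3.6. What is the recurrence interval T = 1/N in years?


log10(N) = 5.99 - 0.83*3.6 = 3.002
N = 10^3.002 = 1004.61579
T = 1/N = 1/1004.61579 = 0.001 years

0.001


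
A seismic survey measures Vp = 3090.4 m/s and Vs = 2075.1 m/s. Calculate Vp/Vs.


Vp/Vs = 3090.4 / 2075.1
= 1.4893

1.4893


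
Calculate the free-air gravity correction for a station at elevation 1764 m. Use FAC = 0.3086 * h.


FAC = 0.3086 * h
= 0.3086 * 1764
= 544.3704 mGal

544.3704


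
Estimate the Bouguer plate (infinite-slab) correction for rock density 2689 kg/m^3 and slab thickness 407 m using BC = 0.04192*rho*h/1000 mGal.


BC = 0.04192 * rho * h / 1000
= 0.04192 * 2689 * 407 / 1000
= 45.8782 mGal

45.8782


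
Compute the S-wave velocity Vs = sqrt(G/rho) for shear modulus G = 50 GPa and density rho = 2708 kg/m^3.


Convert G to Pa: G = 50e9 Pa
Compute G/rho = 50e9 / 2708 = 18463810.9306
Vs = sqrt(18463810.9306) = 4296.95 m/s

4296.95


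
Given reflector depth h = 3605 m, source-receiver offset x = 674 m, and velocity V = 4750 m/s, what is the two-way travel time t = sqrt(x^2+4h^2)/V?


x^2 + 4h^2 = 674^2 + 4*3605^2 = 454276 + 51984100 = 52438376
sqrt(52438376) = 7241.4347
t = 7241.4347 / 4750 = 1.5245 s

1.5245


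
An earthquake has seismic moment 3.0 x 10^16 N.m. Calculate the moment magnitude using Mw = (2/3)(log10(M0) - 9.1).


log10(M0) = log10(3.0 x 10^16) = 16.4771
Mw = 2/3 * (16.4771 - 9.1)
= 2/3 * 7.3771
= 4.92

4.92


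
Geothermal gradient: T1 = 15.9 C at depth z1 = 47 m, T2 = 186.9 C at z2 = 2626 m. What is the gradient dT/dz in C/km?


dT = 186.9 - 15.9 = 171.0 C
dz = 2626 - 47 = 2579 m
gradient = dT/dz * 1000 = 171.0/2579 * 1000 = 66.3048 C/km

66.3048


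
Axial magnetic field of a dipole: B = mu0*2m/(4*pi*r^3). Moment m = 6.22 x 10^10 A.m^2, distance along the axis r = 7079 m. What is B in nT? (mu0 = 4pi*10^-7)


m = 6.22 x 10^10 = 62200000000 A.m^2
2m = 124400000000 A.m^2
r^3 = 7079^3 = 354744554039
B = (4pi*10^-7) * 124400000000 / (4*pi * 354744554039) * 1e9
= 156325.650443 / 4457851539479.64 * 1e9
= 35.0675 nT

35.0675


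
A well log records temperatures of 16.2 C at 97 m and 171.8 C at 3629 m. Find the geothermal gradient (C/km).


dT = 171.8 - 16.2 = 155.6 C
dz = 3629 - 97 = 3532 m
gradient = dT/dz * 1000 = 155.6/3532 * 1000 = 44.0544 C/km

44.0544


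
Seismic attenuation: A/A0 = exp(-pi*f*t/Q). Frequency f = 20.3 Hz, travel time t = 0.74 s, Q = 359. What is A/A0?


pi*f*t/Q = pi*20.3*0.74/359 = 0.131457
A/A0 = exp(-0.131457) = 0.876817

0.876817


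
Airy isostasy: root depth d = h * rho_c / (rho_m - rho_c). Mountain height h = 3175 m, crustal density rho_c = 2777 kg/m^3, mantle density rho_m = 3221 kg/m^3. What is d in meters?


rho_m - rho_c = 3221 - 2777 = 444
d = 3175 * 2777 / 444
= 8816975 / 444
= 19858.05 m

19858.05


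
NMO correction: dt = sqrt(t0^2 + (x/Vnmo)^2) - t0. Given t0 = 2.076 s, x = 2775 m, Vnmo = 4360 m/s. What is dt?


x/Vnmo = 2775/4360 = 0.636468
(x/Vnmo)^2 = 0.405091
t0^2 = 4.309776
sqrt(4.309776 + 0.405091) = 2.171375
dt = 2.171375 - 2.076 = 0.095375

0.095375


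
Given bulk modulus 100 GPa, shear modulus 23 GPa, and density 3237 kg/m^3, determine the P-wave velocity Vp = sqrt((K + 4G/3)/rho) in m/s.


First compute the effective modulus:
K + 4G/3 = 100e9 + 4*23e9/3 = 130666666666.67 Pa
Then divide by density:
130666666666.67 / 3237 = 40366594.5835 Pa/(kg/m^3)
Take the square root:
Vp = sqrt(40366594.5835) = 6353.47 m/s

6353.47


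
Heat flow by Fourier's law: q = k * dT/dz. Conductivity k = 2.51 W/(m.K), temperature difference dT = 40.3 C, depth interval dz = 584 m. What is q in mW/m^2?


q = k * dT / dz * 1000
= 2.51 * 40.3 / 584 * 1000
= 0.173207 * 1000
= 173.2072 mW/m^2

173.2072


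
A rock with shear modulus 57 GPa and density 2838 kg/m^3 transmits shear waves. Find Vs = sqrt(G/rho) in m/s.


Convert G to Pa: G = 57e9 Pa
Compute G/rho = 57e9 / 2838 = 20084566.5962
Vs = sqrt(20084566.5962) = 4481.58 m/s

4481.58


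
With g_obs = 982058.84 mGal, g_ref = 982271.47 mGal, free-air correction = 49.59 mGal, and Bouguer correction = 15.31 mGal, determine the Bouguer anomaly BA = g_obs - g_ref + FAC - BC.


BA = g_obs - g_ref + FAC - BC
= 982058.84 - 982271.47 + 49.59 - 15.31
= -178.35 mGal

-178.35


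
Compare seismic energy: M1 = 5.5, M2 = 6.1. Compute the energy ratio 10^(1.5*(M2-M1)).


M2 - M1 = 6.1 - 5.5 = 0.6
1.5 * 0.6 = 0.9
ratio = 10^0.9 = 7.94

7.94


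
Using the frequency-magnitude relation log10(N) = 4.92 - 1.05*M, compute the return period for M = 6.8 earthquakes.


log10(N) = 4.92 - 1.05*6.8 = -2.22
N = 10^-2.22 = 0.006026
T = 1/N = 1/0.006026 = 165.9587 years

165.9587


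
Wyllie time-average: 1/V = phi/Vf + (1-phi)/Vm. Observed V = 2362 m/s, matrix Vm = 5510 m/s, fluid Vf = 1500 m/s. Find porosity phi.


1/V - 1/Vm = 1/2362 - 1/5510 = 0.00024188
1/Vf - 1/Vm = 1/1500 - 1/5510 = 0.00048518
phi = 0.00024188 / 0.00048518 = 0.4985

0.4985


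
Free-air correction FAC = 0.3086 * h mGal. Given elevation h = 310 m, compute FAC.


FAC = 0.3086 * h
= 0.3086 * 310
= 95.666 mGal

95.666


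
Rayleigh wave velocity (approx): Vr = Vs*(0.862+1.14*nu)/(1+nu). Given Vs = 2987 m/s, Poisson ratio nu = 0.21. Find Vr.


Numerator factor = 0.862 + 1.14*0.21 = 1.1014
Denominator = 1 + 0.21 = 1.21
Vr = 2987 * 1.1014 / 1.21 = 2718.91 m/s

2718.91


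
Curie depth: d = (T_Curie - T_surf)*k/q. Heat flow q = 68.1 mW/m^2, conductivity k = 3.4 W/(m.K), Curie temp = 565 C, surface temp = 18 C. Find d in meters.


T_Curie - T_surf = 565 - 18 = 547 C
Convert q to W/m^2: 68.1 mW/m^2 = 0.0681 W/m^2
d = 547 * 3.4 / 0.0681 = 27309.84 m

27309.84


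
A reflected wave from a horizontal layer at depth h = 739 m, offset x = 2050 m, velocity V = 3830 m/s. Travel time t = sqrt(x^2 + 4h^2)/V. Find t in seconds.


x^2 + 4h^2 = 2050^2 + 4*739^2 = 4202500 + 2184484 = 6386984
sqrt(6386984) = 2527.2483
t = 2527.2483 / 3830 = 0.6599 s

0.6599


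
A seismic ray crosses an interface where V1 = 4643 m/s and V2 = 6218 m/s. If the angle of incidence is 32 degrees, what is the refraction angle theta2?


sin(theta1) = sin(32 deg) = 0.529919
sin(theta2) = V2/V1 * sin(theta1) = 6218/4643 * 0.529919 = 0.709679
theta2 = arcsin(0.709679) = 45.2088 degrees

45.2088


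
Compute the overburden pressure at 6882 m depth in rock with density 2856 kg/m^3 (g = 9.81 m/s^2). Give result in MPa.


P = rho * g * z / 1e6
= 2856 * 9.81 * 6882 / 1e6
= 192815471.52 / 1e6
= 192.8155 MPa

192.8155


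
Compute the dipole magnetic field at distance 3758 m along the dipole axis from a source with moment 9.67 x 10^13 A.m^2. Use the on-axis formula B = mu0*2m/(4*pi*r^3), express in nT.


m = 9.67 x 10^13 = 96700000000000 A.m^2
2m = 193400000000000 A.m^2
r^3 = 3758^3 = 53072595512
B = (4pi*10^-7) * 193400000000000 / (4*pi * 53072595512) * 1e9
= 243033607.681706 / 666929904669.77 * 1e9
= 364406.5231 nT

364406.5231


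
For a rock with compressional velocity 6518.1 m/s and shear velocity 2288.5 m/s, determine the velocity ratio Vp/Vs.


Vp/Vs = 6518.1 / 2288.5
= 2.8482

2.8482


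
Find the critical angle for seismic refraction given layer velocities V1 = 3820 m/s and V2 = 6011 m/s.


V1/V2 = 3820/6011 = 0.635502
theta_c = arcsin(0.635502) = 39.4572 degrees

39.4572


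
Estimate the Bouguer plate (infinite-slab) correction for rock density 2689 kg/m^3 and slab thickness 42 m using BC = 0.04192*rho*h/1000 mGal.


BC = 0.04192 * rho * h / 1000
= 0.04192 * 2689 * 42 / 1000
= 4.7344 mGal

4.7344


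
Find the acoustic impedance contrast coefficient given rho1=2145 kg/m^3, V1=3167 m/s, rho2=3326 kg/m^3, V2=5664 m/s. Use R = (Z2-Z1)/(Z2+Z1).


Z1 = 2145 * 3167 = 6793215
Z2 = 3326 * 5664 = 18838464
R = (18838464 - 6793215) / (18838464 + 6793215) = 12045249 / 25631679 = 0.4699

0.4699


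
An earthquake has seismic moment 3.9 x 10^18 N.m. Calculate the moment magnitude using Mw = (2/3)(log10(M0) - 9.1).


log10(M0) = log10(3.9 x 10^18) = 18.5911
Mw = 2/3 * (18.5911 - 9.1)
= 2/3 * 9.4911
= 6.33

6.33


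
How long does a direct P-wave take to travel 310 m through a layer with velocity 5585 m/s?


t = x / V
= 310 / 5585
= 0.0555 s

0.0555


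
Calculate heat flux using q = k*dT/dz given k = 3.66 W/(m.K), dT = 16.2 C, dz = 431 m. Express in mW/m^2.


q = k * dT / dz * 1000
= 3.66 * 16.2 / 431 * 1000
= 0.137568 * 1000
= 137.5684 mW/m^2

137.5684


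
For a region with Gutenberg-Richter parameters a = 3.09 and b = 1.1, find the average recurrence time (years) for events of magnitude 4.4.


log10(N) = 3.09 - 1.1*4.4 = -1.75
N = 10^-1.75 = 0.017783
T = 1/N = 1/0.017783 = 56.2341 years

56.2341


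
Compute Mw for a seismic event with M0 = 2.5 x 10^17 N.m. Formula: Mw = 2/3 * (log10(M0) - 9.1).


log10(M0) = log10(2.5 x 10^17) = 17.3979
Mw = 2/3 * (17.3979 - 9.1)
= 2/3 * 8.2979
= 5.53

5.53


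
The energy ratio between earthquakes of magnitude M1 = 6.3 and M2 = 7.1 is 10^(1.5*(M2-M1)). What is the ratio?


M2 - M1 = 7.1 - 6.3 = 0.8
1.5 * 0.8 = 1.2
ratio = 10^1.2 = 15.85

15.85


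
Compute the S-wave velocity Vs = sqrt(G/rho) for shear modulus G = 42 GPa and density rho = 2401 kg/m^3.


Convert G to Pa: G = 42e9 Pa
Compute G/rho = 42e9 / 2401 = 17492711.3703
Vs = sqrt(17492711.3703) = 4182.43 m/s

4182.43


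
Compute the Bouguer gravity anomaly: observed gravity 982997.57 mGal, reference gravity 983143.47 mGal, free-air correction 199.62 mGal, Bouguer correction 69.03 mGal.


BA = g_obs - g_ref + FAC - BC
= 982997.57 - 983143.47 + 199.62 - 69.03
= -15.31 mGal

-15.31


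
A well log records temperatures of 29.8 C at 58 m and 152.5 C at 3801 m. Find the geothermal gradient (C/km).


dT = 152.5 - 29.8 = 122.7 C
dz = 3801 - 58 = 3743 m
gradient = dT/dz * 1000 = 122.7/3743 * 1000 = 32.7812 C/km

32.7812


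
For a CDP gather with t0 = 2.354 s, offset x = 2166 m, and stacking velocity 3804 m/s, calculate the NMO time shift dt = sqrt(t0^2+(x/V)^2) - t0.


x/Vnmo = 2166/3804 = 0.569401
(x/Vnmo)^2 = 0.324217
t0^2 = 5.541316
sqrt(5.541316 + 0.324217) = 2.421886
dt = 2.421886 - 2.354 = 0.067886

0.067886


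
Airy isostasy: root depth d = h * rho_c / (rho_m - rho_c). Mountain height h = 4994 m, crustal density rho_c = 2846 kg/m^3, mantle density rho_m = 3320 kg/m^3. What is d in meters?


rho_m - rho_c = 3320 - 2846 = 474
d = 4994 * 2846 / 474
= 14212924 / 474
= 29985.07 m

29985.07


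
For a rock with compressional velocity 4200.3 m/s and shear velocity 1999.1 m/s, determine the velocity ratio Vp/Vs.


Vp/Vs = 4200.3 / 1999.1
= 2.1011

2.1011


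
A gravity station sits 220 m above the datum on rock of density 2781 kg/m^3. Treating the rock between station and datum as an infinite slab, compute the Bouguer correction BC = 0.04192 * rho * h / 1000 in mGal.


BC = 0.04192 * rho * h / 1000
= 0.04192 * 2781 * 220 / 1000
= 25.6475 mGal

25.6475


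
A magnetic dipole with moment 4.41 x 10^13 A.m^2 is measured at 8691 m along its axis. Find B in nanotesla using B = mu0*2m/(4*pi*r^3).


m = 4.41 x 10^13 = 44100000000000 A.m^2
2m = 88200000000000 A.m^2
r^3 = 8691^3 = 656461483371
B = (4pi*10^-7) * 88200000000000 / (4*pi * 656461483371) * 1e9
= 110835388.818648 / 8249338294091.97 * 1e9
= 13435.6702 nT

13435.6702


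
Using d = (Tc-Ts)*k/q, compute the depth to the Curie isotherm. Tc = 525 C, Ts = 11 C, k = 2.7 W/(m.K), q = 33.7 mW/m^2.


T_Curie - T_surf = 525 - 11 = 514 C
Convert q to W/m^2: 33.7 mW/m^2 = 0.0337 W/m^2
d = 514 * 2.7 / 0.0337 = 41181.01 m

41181.01


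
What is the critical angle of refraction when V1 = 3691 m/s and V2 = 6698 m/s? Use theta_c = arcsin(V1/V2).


V1/V2 = 3691/6698 = 0.55106
theta_c = arcsin(0.55106) = 33.4398 degrees

33.4398


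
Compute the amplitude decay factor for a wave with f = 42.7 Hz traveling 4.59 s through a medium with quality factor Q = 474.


pi*f*t/Q = pi*42.7*4.59/474 = 1.299009
A/A0 = exp(-1.299009) = 0.272802

0.272802


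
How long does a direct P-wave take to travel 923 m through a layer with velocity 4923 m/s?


t = x / V
= 923 / 4923
= 0.1875 s

0.1875


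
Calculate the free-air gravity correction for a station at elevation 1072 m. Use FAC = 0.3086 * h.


FAC = 0.3086 * h
= 0.3086 * 1072
= 330.8192 mGal

330.8192


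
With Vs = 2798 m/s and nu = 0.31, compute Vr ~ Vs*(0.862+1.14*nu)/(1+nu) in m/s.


Numerator factor = 0.862 + 1.14*0.31 = 1.2154
Denominator = 1 + 0.31 = 1.31
Vr = 2798 * 1.2154 / 1.31 = 2595.95 m/s

2595.95


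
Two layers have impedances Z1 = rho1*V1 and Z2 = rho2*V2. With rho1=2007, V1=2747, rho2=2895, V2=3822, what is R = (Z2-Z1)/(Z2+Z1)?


Z1 = 2007 * 2747 = 5513229
Z2 = 2895 * 3822 = 11064690
R = (11064690 - 5513229) / (11064690 + 5513229) = 5551461 / 16577919 = 0.3349

0.3349


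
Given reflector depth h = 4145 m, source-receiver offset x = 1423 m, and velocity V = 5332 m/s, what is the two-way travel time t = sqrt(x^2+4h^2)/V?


x^2 + 4h^2 = 1423^2 + 4*4145^2 = 2024929 + 68724100 = 70749029
sqrt(70749029) = 8411.2442
t = 8411.2442 / 5332 = 1.5775 s

1.5775


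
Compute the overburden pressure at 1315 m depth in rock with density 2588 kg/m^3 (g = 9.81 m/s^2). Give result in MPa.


P = rho * g * z / 1e6
= 2588 * 9.81 * 1315 / 1e6
= 33385588.2 / 1e6
= 33.3856 MPa

33.3856


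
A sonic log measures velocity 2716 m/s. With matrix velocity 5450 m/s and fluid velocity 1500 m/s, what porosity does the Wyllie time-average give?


1/V - 1/Vm = 1/2716 - 1/5450 = 0.0001847
1/Vf - 1/Vm = 1/1500 - 1/5450 = 0.00048318
phi = 0.0001847 / 0.00048318 = 0.3823

0.3823


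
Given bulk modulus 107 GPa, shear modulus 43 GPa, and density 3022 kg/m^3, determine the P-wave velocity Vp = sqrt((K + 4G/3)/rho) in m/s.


First compute the effective modulus:
K + 4G/3 = 107e9 + 4*43e9/3 = 164333333333.33 Pa
Then divide by density:
164333333333.33 / 3022 = 54378998.4558 Pa/(kg/m^3)
Take the square root:
Vp = sqrt(54378998.4558) = 7374.21 m/s

7374.21


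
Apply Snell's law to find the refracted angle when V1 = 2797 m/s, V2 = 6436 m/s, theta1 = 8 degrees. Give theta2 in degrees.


sin(theta1) = sin(8 deg) = 0.139173
sin(theta2) = V2/V1 * sin(theta1) = 6436/2797 * 0.139173 = 0.320242
theta2 = arcsin(0.320242) = 18.6776 degrees

18.6776


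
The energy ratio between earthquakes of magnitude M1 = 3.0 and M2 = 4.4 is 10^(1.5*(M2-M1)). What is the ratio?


M2 - M1 = 4.4 - 3.0 = 1.4
1.5 * 1.4 = 2.1
ratio = 10^2.1 = 125.89

125.89


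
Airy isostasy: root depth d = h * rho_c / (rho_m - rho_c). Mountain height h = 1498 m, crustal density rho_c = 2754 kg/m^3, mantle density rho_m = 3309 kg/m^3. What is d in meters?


rho_m - rho_c = 3309 - 2754 = 555
d = 1498 * 2754 / 555
= 4125492 / 555
= 7433.32 m

7433.32


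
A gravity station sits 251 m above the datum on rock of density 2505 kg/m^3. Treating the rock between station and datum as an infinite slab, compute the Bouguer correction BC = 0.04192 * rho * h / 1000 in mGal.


BC = 0.04192 * rho * h / 1000
= 0.04192 * 2505 * 251 / 1000
= 26.3574 mGal

26.3574


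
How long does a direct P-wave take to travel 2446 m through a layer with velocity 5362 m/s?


t = x / V
= 2446 / 5362
= 0.4562 s

0.4562


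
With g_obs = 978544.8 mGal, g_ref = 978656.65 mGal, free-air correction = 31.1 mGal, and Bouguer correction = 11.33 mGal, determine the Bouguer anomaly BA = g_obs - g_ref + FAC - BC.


BA = g_obs - g_ref + FAC - BC
= 978544.8 - 978656.65 + 31.1 - 11.33
= -92.08 mGal

-92.08


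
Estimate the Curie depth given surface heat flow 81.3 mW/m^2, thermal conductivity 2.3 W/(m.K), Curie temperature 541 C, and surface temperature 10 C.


T_Curie - T_surf = 541 - 10 = 531 C
Convert q to W/m^2: 81.3 mW/m^2 = 0.0813 W/m^2
d = 531 * 2.3 / 0.0813 = 15022.14 m

15022.14


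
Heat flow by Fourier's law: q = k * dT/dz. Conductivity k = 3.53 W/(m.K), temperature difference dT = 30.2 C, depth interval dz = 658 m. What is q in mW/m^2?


q = k * dT / dz * 1000
= 3.53 * 30.2 / 658 * 1000
= 0.162015 * 1000
= 162.0152 mW/m^2

162.0152


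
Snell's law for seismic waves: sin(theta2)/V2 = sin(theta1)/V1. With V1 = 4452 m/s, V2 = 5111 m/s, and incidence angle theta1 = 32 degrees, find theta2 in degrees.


sin(theta1) = sin(32 deg) = 0.529919
sin(theta2) = V2/V1 * sin(theta1) = 5111/4452 * 0.529919 = 0.60836
theta2 = arcsin(0.60836) = 37.471 degrees

37.471


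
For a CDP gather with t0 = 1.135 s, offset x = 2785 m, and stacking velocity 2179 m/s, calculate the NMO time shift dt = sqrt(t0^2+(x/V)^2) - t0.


x/Vnmo = 2785/2179 = 1.278109
(x/Vnmo)^2 = 1.633563
t0^2 = 1.288225
sqrt(1.288225 + 1.633563) = 1.709324
dt = 1.709324 - 1.135 = 0.574324

0.574324


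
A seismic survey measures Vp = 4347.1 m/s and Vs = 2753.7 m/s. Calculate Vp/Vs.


Vp/Vs = 4347.1 / 2753.7
= 1.5786

1.5786


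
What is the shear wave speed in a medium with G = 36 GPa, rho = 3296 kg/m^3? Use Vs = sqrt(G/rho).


Convert G to Pa: G = 36e9 Pa
Compute G/rho = 36e9 / 3296 = 10922330.0971
Vs = sqrt(10922330.0971) = 3304.89 m/s

3304.89


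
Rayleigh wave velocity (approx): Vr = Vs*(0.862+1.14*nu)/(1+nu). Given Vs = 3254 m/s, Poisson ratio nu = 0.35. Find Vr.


Numerator factor = 0.862 + 1.14*0.35 = 1.261
Denominator = 1 + 0.35 = 1.35
Vr = 3254 * 1.261 / 1.35 = 3039.48 m/s

3039.48
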